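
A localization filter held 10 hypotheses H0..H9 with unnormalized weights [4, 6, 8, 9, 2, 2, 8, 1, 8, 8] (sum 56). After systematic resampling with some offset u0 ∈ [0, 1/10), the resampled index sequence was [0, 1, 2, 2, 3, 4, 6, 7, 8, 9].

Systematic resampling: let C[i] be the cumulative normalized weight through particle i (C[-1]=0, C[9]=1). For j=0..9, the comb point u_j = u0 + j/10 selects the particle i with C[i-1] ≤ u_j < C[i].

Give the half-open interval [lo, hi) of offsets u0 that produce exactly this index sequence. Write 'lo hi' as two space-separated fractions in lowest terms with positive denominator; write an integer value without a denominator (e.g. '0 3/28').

0 1/70

C = [1/14, 5/28, 9/28, 27/56, 29/56, 31/56, 39/56, 5/7, 6/7, 1]
j=0 picked index 0: u0 ∈ [0, 1/14)
j=1 picked index 1: u0 ∈ [-1/35, 11/140)
j=2 picked index 2: u0 ∈ [-3/140, 17/140)
j=3 picked index 2: u0 ∈ [-17/140, 3/140)
j=4 picked index 3: u0 ∈ [-11/140, 23/280)
j=5 picked index 4: u0 ∈ [-1/56, 1/56)
j=6 picked index 6: u0 ∈ [-13/280, 27/280)
j=7 picked index 7: u0 ∈ [-1/280, 1/70)
j=8 picked index 8: u0 ∈ [-3/35, 2/35)
j=9 picked index 9: u0 ∈ [-3/70, 1/10)
intersection: [0, 1/70)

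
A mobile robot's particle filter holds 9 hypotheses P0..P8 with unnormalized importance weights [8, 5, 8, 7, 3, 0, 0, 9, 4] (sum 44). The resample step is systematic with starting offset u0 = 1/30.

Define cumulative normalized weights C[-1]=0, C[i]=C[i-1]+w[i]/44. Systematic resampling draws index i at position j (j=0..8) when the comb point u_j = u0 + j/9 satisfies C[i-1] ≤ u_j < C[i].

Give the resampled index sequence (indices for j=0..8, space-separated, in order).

C = [2/11, 13/44, 21/44, 7/11, 31/44, 31/44, 31/44, 10/11, 1]
j=0: u_0=1/30 ∈ [0, 2/11) → index 0
j=1: u_1=13/90 ∈ [0, 2/11) → index 0
j=2: u_2=23/90 ∈ [2/11, 13/44) → index 1
j=3: u_3=11/30 ∈ [13/44, 21/44) → index 2
j=4: u_4=43/90 ∈ [21/44, 7/11) → index 3
j=5: u_5=53/90 ∈ [21/44, 7/11) → index 3
j=6: u_6=7/10 ∈ [7/11, 31/44) → index 4
j=7: u_7=73/90 ∈ [31/44, 10/11) → index 7
j=8: u_8=83/90 ∈ [10/11, 1) → index 8

0 0 1 2 3 3 4 7 8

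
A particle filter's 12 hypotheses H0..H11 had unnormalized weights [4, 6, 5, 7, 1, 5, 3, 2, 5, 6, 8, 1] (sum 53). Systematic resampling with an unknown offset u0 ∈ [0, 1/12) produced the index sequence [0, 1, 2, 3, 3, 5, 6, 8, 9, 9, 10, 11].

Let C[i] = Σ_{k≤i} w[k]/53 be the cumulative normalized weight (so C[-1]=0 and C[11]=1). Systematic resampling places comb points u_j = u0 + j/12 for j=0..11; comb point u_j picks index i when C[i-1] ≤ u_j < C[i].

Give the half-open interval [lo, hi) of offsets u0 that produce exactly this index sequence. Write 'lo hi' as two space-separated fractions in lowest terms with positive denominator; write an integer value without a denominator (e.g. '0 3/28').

41/636 4/53

C = [4/53, 10/53, 15/53, 22/53, 23/53, 28/53, 31/53, 33/53, 38/53, 44/53, 52/53, 1]
j=0 picked index 0: u0 ∈ [0, 4/53)
j=1 picked index 1: u0 ∈ [-5/636, 67/636)
j=2 picked index 2: u0 ∈ [7/318, 37/318)
j=3 picked index 3: u0 ∈ [7/212, 35/212)
j=4 picked index 3: u0 ∈ [-8/159, 13/159)
j=5 picked index 5: u0 ∈ [11/636, 71/636)
j=6 picked index 6: u0 ∈ [3/106, 9/106)
j=7 picked index 8: u0 ∈ [25/636, 85/636)
j=8 picked index 9: u0 ∈ [8/159, 26/159)
j=9 picked index 9: u0 ∈ [-7/212, 17/212)
j=10 picked index 10: u0 ∈ [-1/318, 47/318)
j=11 picked index 11: u0 ∈ [41/636, 1/12)
intersection: [41/636, 4/53)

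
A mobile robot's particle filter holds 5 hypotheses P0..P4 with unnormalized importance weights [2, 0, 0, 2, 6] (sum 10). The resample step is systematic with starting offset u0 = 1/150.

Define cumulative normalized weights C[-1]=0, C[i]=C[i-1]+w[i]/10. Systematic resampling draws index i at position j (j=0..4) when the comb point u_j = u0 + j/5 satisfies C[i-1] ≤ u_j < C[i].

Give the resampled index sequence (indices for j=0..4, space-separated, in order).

0 3 4 4 4

C = [1/5, 1/5, 1/5, 2/5, 1]
j=0: u_0=1/150 ∈ [0, 1/5) → index 0
j=1: u_1=31/150 ∈ [1/5, 2/5) → index 3
j=2: u_2=61/150 ∈ [2/5, 1) → index 4
j=3: u_3=91/150 ∈ [2/5, 1) → index 4
j=4: u_4=121/150 ∈ [2/5, 1) → index 4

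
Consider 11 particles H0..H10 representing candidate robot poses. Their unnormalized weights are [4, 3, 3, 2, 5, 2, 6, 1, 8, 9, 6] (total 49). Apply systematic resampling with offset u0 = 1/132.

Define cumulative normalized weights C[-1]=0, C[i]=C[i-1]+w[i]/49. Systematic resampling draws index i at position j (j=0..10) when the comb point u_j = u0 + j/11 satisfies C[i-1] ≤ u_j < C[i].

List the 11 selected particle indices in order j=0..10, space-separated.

C = [4/49, 1/7, 10/49, 12/49, 17/49, 19/49, 25/49, 26/49, 34/49, 43/49, 1]
j=0: u_0=1/132 ∈ [0, 4/49) → index 0
j=1: u_1=13/132 ∈ [4/49, 1/7) → index 1
j=2: u_2=25/132 ∈ [1/7, 10/49) → index 2
j=3: u_3=37/132 ∈ [12/49, 17/49) → index 4
j=4: u_4=49/132 ∈ [17/49, 19/49) → index 5
j=5: u_5=61/132 ∈ [19/49, 25/49) → index 6
j=6: u_6=73/132 ∈ [26/49, 34/49) → index 8
j=7: u_7=85/132 ∈ [26/49, 34/49) → index 8
j=8: u_8=97/132 ∈ [34/49, 43/49) → index 9
j=9: u_9=109/132 ∈ [34/49, 43/49) → index 9
j=10: u_10=11/12 ∈ [43/49, 1) → index 10

0 1 2 4 5 6 8 8 9 9 10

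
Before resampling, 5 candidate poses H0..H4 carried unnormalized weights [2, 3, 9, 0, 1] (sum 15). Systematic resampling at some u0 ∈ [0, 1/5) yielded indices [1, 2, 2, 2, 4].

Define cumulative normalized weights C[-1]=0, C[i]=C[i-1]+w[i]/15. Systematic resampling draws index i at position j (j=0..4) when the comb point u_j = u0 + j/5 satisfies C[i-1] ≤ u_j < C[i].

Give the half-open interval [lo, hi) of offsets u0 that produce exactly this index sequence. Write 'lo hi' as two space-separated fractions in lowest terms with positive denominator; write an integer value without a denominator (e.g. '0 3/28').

2/15 1/5

C = [2/15, 1/3, 14/15, 14/15, 1]
j=0 picked index 1: u0 ∈ [2/15, 1/3)
j=1 picked index 2: u0 ∈ [2/15, 11/15)
j=2 picked index 2: u0 ∈ [-1/15, 8/15)
j=3 picked index 2: u0 ∈ [-4/15, 1/3)
j=4 picked index 4: u0 ∈ [2/15, 1/5)
intersection: [2/15, 1/5)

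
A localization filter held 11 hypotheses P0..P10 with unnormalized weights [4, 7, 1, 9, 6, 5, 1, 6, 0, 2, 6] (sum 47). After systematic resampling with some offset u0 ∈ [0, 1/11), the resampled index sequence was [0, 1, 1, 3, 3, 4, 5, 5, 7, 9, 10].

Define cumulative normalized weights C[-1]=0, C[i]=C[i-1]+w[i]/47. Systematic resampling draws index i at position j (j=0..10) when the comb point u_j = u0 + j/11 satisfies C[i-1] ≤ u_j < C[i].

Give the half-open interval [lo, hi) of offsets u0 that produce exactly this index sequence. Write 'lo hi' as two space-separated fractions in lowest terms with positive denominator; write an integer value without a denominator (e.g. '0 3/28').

C = [4/47, 11/47, 12/47, 21/47, 27/47, 32/47, 33/47, 39/47, 39/47, 41/47, 1]
j=0 picked index 0: u0 ∈ [0, 4/47)
j=1 picked index 1: u0 ∈ [-3/517, 74/517)
j=2 picked index 1: u0 ∈ [-50/517, 27/517)
j=3 picked index 3: u0 ∈ [-9/517, 90/517)
j=4 picked index 3: u0 ∈ [-56/517, 43/517)
j=5 picked index 4: u0 ∈ [-4/517, 62/517)
j=6 picked index 5: u0 ∈ [15/517, 70/517)
j=7 picked index 5: u0 ∈ [-32/517, 23/517)
j=8 picked index 7: u0 ∈ [-13/517, 53/517)
j=9 picked index 9: u0 ∈ [6/517, 28/517)
j=10 picked index 10: u0 ∈ [-19/517, 1/11)
intersection: [15/517, 23/517)

15/517 23/517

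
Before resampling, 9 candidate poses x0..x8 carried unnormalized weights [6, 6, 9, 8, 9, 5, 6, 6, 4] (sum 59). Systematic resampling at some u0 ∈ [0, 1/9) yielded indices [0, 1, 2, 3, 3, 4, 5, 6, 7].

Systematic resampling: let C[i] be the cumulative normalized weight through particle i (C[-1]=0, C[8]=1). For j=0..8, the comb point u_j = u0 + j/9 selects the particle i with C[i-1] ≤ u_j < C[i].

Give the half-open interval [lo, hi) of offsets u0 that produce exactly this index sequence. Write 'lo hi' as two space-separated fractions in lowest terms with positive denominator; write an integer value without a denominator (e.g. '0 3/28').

4/177 23/531

C = [6/59, 12/59, 21/59, 29/59, 38/59, 43/59, 49/59, 55/59, 1]
j=0 picked index 0: u0 ∈ [0, 6/59)
j=1 picked index 1: u0 ∈ [-5/531, 49/531)
j=2 picked index 2: u0 ∈ [-10/531, 71/531)
j=3 picked index 3: u0 ∈ [4/177, 28/177)
j=4 picked index 3: u0 ∈ [-47/531, 25/531)
j=5 picked index 4: u0 ∈ [-34/531, 47/531)
j=6 picked index 5: u0 ∈ [-4/177, 11/177)
j=7 picked index 6: u0 ∈ [-26/531, 28/531)
j=8 picked index 7: u0 ∈ [-31/531, 23/531)
intersection: [4/177, 23/531)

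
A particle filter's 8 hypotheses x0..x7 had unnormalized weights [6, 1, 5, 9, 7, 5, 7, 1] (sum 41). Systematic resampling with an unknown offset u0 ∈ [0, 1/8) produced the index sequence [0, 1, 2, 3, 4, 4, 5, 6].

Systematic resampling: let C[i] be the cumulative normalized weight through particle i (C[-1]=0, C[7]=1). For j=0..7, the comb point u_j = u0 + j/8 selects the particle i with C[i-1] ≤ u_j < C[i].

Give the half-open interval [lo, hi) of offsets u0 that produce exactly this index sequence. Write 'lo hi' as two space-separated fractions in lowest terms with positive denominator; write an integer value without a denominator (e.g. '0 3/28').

C = [6/41, 7/41, 12/41, 21/41, 28/41, 33/41, 40/41, 1]
j=0 picked index 0: u0 ∈ [0, 6/41)
j=1 picked index 1: u0 ∈ [7/328, 15/328)
j=2 picked index 2: u0 ∈ [-13/164, 7/164)
j=3 picked index 3: u0 ∈ [-27/328, 45/328)
j=4 picked index 4: u0 ∈ [1/82, 15/82)
j=5 picked index 4: u0 ∈ [-37/328, 19/328)
j=6 picked index 5: u0 ∈ [-11/164, 9/164)
j=7 picked index 6: u0 ∈ [-23/328, 33/328)
intersection: [7/328, 7/164)

7/328 7/164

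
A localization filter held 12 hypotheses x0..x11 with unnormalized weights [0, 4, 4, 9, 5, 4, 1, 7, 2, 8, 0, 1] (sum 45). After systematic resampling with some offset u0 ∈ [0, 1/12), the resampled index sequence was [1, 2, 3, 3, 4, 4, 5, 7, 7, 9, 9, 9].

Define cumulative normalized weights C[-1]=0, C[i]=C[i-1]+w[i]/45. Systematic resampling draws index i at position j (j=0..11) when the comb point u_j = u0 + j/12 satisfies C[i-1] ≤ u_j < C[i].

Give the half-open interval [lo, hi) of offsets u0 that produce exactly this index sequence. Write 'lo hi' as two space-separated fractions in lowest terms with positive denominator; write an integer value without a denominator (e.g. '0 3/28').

1/20 11/180

C = [0, 4/45, 8/45, 17/45, 22/45, 26/45, 3/5, 34/45, 4/5, 44/45, 44/45, 1]
j=0 picked index 1: u0 ∈ [0, 4/45)
j=1 picked index 2: u0 ∈ [1/180, 17/180)
j=2 picked index 3: u0 ∈ [1/90, 19/90)
j=3 picked index 3: u0 ∈ [-13/180, 23/180)
j=4 picked index 4: u0 ∈ [2/45, 7/45)
j=5 picked index 4: u0 ∈ [-7/180, 13/180)
j=6 picked index 5: u0 ∈ [-1/90, 7/90)
j=7 picked index 7: u0 ∈ [1/60, 31/180)
j=8 picked index 7: u0 ∈ [-1/15, 4/45)
j=9 picked index 9: u0 ∈ [1/20, 41/180)
j=10 picked index 9: u0 ∈ [-1/30, 13/90)
j=11 picked index 9: u0 ∈ [-7/60, 11/180)
intersection: [1/20, 11/180)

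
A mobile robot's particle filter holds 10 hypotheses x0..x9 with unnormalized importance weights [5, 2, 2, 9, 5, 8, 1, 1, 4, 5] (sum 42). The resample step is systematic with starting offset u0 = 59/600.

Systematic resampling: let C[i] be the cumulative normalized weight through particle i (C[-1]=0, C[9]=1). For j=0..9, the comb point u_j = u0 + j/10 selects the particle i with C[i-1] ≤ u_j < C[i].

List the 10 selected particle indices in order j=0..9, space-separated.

0 2 3 3 4 5 5 8 9 9

C = [5/42, 1/6, 3/14, 3/7, 23/42, 31/42, 16/21, 11/14, 37/42, 1]
j=0: u_0=59/600 ∈ [0, 5/42) → index 0
j=1: u_1=119/600 ∈ [1/6, 3/14) → index 2
j=2: u_2=179/600 ∈ [3/14, 3/7) → index 3
j=3: u_3=239/600 ∈ [3/14, 3/7) → index 3
j=4: u_4=299/600 ∈ [3/7, 23/42) → index 4
j=5: u_5=359/600 ∈ [23/42, 31/42) → index 5
j=6: u_6=419/600 ∈ [23/42, 31/42) → index 5
j=7: u_7=479/600 ∈ [11/14, 37/42) → index 8
j=8: u_8=539/600 ∈ [37/42, 1) → index 9
j=9: u_9=599/600 ∈ [37/42, 1) → index 9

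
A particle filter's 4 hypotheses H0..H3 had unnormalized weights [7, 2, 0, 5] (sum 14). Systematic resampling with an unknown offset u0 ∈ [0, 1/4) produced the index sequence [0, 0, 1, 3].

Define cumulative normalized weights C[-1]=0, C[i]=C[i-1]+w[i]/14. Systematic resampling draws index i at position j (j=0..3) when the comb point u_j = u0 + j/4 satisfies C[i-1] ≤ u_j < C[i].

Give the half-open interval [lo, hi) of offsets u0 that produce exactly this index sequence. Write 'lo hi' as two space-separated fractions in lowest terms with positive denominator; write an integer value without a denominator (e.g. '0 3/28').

C = [1/2, 9/14, 9/14, 1]
j=0 picked index 0: u0 ∈ [0, 1/2)
j=1 picked index 0: u0 ∈ [-1/4, 1/4)
j=2 picked index 1: u0 ∈ [0, 1/7)
j=3 picked index 3: u0 ∈ [-3/28, 1/4)
intersection: [0, 1/7)

0 1/7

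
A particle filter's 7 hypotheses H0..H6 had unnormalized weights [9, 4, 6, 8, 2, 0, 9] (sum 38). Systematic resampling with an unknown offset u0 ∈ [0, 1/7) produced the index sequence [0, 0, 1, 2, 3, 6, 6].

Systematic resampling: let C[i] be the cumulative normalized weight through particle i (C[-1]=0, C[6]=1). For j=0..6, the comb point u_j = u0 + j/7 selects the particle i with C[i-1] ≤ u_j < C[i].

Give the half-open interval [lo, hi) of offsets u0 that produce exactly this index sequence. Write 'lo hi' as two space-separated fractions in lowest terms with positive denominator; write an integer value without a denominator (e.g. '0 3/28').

C = [9/38, 13/38, 1/2, 27/38, 29/38, 29/38, 1]
j=0 picked index 0: u0 ∈ [0, 9/38)
j=1 picked index 0: u0 ∈ [-1/7, 25/266)
j=2 picked index 1: u0 ∈ [-13/266, 15/266)
j=3 picked index 2: u0 ∈ [-23/266, 1/14)
j=4 picked index 3: u0 ∈ [-1/14, 37/266)
j=5 picked index 6: u0 ∈ [13/266, 2/7)
j=6 picked index 6: u0 ∈ [-25/266, 1/7)
intersection: [13/266, 15/266)

13/266 15/266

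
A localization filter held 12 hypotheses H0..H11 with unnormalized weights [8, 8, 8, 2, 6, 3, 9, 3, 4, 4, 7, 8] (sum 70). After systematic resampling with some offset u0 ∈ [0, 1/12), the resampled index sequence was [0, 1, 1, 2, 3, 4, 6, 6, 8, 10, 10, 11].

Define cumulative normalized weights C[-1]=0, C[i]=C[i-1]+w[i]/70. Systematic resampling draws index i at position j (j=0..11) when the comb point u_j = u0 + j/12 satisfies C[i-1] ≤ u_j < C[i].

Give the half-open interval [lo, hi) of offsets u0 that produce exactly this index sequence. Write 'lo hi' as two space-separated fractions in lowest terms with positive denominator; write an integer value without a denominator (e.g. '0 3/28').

C = [4/35, 8/35, 12/35, 13/35, 16/35, 1/2, 22/35, 47/70, 51/70, 11/14, 31/35, 1]
j=0 picked index 0: u0 ∈ [0, 4/35)
j=1 picked index 1: u0 ∈ [13/420, 61/420)
j=2 picked index 1: u0 ∈ [-11/210, 13/210)
j=3 picked index 2: u0 ∈ [-3/140, 13/140)
j=4 picked index 3: u0 ∈ [1/105, 4/105)
j=5 picked index 4: u0 ∈ [-19/420, 17/420)
j=6 picked index 6: u0 ∈ [0, 9/70)
j=7 picked index 6: u0 ∈ [-1/12, 19/420)
j=8 picked index 8: u0 ∈ [1/210, 13/210)
j=9 picked index 10: u0 ∈ [1/28, 19/140)
j=10 picked index 10: u0 ∈ [-1/21, 11/210)
j=11 picked index 11: u0 ∈ [-13/420, 1/12)
intersection: [1/28, 4/105)

1/28 4/105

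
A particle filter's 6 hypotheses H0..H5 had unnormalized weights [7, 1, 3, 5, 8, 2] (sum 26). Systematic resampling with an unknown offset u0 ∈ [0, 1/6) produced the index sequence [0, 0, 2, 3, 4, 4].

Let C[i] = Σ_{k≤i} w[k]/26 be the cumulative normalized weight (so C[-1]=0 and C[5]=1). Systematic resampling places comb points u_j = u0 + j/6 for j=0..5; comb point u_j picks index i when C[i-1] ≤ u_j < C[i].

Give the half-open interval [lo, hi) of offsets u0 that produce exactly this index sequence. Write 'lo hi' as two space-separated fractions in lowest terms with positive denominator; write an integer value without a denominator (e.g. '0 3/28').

0 7/78

C = [7/26, 4/13, 11/26, 8/13, 12/13, 1]
j=0 picked index 0: u0 ∈ [0, 7/26)
j=1 picked index 0: u0 ∈ [-1/6, 4/39)
j=2 picked index 2: u0 ∈ [-1/39, 7/78)
j=3 picked index 3: u0 ∈ [-1/13, 3/26)
j=4 picked index 4: u0 ∈ [-2/39, 10/39)
j=5 picked index 4: u0 ∈ [-17/78, 7/78)
intersection: [0, 7/78)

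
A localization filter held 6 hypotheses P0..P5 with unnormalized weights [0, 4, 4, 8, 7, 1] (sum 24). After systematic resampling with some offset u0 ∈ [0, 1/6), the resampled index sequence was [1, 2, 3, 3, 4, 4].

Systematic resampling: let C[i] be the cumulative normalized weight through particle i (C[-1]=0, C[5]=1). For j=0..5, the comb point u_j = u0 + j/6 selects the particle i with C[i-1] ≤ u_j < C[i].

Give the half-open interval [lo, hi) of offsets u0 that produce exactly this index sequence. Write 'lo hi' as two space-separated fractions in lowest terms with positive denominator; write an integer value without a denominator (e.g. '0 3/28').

C = [0, 1/6, 1/3, 2/3, 23/24, 1]
j=0 picked index 1: u0 ∈ [0, 1/6)
j=1 picked index 2: u0 ∈ [0, 1/6)
j=2 picked index 3: u0 ∈ [0, 1/3)
j=3 picked index 3: u0 ∈ [-1/6, 1/6)
j=4 picked index 4: u0 ∈ [0, 7/24)
j=5 picked index 4: u0 ∈ [-1/6, 1/8)
intersection: [0, 1/8)

0 1/8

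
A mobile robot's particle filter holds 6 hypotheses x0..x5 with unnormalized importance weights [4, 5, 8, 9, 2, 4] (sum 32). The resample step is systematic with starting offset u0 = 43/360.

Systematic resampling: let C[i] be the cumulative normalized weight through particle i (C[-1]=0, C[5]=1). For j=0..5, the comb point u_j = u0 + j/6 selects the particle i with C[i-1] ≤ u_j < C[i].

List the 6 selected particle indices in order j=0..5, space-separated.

C = [1/8, 9/32, 17/32, 13/16, 7/8, 1]
j=0: u_0=43/360 ∈ [0, 1/8) → index 0
j=1: u_1=103/360 ∈ [9/32, 17/32) → index 2
j=2: u_2=163/360 ∈ [9/32, 17/32) → index 2
j=3: u_3=223/360 ∈ [17/32, 13/16) → index 3
j=4: u_4=283/360 ∈ [17/32, 13/16) → index 3
j=5: u_5=343/360 ∈ [7/8, 1) → index 5

0 2 2 3 3 5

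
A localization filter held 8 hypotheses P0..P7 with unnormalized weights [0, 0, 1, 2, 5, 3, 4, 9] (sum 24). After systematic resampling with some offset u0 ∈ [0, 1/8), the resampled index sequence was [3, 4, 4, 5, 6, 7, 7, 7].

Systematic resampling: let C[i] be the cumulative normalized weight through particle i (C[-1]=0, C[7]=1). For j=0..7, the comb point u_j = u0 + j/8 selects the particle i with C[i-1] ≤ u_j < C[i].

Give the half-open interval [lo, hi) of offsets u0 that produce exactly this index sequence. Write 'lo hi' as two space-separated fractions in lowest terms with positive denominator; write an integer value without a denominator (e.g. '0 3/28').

C = [0, 0, 1/24, 1/8, 1/3, 11/24, 5/8, 1]
j=0 picked index 3: u0 ∈ [1/24, 1/8)
j=1 picked index 4: u0 ∈ [0, 5/24)
j=2 picked index 4: u0 ∈ [-1/8, 1/12)
j=3 picked index 5: u0 ∈ [-1/24, 1/12)
j=4 picked index 6: u0 ∈ [-1/24, 1/8)
j=5 picked index 7: u0 ∈ [0, 3/8)
j=6 picked index 7: u0 ∈ [-1/8, 1/4)
j=7 picked index 7: u0 ∈ [-1/4, 1/8)
intersection: [1/24, 1/12)

1/24 1/12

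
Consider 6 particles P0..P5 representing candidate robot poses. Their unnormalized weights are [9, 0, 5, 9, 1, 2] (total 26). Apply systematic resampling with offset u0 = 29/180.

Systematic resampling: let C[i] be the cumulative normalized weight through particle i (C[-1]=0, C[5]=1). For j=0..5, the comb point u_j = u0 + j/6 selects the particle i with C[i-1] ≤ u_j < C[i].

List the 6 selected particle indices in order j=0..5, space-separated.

0 0 2 3 3 5

C = [9/26, 9/26, 7/13, 23/26, 12/13, 1]
j=0: u_0=29/180 ∈ [0, 9/26) → index 0
j=1: u_1=59/180 ∈ [0, 9/26) → index 0
j=2: u_2=89/180 ∈ [9/26, 7/13) → index 2
j=3: u_3=119/180 ∈ [7/13, 23/26) → index 3
j=4: u_4=149/180 ∈ [7/13, 23/26) → index 3
j=5: u_5=179/180 ∈ [12/13, 1) → index 5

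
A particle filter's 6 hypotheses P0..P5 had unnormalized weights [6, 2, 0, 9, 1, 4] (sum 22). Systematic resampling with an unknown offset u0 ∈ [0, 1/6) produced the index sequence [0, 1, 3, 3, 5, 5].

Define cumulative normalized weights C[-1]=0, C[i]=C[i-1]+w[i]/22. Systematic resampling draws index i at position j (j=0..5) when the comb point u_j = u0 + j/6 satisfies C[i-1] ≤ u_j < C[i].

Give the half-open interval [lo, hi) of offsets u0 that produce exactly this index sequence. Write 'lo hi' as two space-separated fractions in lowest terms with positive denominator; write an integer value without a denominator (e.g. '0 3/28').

C = [3/11, 4/11, 4/11, 17/22, 9/11, 1]
j=0 picked index 0: u0 ∈ [0, 3/11)
j=1 picked index 1: u0 ∈ [7/66, 13/66)
j=2 picked index 3: u0 ∈ [1/33, 29/66)
j=3 picked index 3: u0 ∈ [-3/22, 3/11)
j=4 picked index 5: u0 ∈ [5/33, 1/3)
j=5 picked index 5: u0 ∈ [-1/66, 1/6)
intersection: [5/33, 1/6)

5/33 1/6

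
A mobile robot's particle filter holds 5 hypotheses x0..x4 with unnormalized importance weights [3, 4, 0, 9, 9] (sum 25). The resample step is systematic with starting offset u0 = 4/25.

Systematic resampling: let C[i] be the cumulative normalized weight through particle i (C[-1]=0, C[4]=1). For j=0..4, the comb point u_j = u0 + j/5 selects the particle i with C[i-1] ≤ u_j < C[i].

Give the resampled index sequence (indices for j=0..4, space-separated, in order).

1 3 3 4 4

C = [3/25, 7/25, 7/25, 16/25, 1]
j=0: u_0=4/25 ∈ [3/25, 7/25) → index 1
j=1: u_1=9/25 ∈ [7/25, 16/25) → index 3
j=2: u_2=14/25 ∈ [7/25, 16/25) → index 3
j=3: u_3=19/25 ∈ [16/25, 1) → index 4
j=4: u_4=24/25 ∈ [16/25, 1) → index 4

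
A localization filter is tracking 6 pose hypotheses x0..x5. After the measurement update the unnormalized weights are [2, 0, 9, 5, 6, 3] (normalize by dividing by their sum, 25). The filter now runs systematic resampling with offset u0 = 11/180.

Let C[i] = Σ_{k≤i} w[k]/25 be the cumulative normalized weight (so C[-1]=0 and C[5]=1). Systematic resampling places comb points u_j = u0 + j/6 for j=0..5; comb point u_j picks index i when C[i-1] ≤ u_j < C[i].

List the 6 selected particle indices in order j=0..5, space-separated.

0 2 2 3 4 5

C = [2/25, 2/25, 11/25, 16/25, 22/25, 1]
j=0: u_0=11/180 ∈ [0, 2/25) → index 0
j=1: u_1=41/180 ∈ [2/25, 11/25) → index 2
j=2: u_2=71/180 ∈ [2/25, 11/25) → index 2
j=3: u_3=101/180 ∈ [11/25, 16/25) → index 3
j=4: u_4=131/180 ∈ [16/25, 22/25) → index 4
j=5: u_5=161/180 ∈ [22/25, 1) → index 5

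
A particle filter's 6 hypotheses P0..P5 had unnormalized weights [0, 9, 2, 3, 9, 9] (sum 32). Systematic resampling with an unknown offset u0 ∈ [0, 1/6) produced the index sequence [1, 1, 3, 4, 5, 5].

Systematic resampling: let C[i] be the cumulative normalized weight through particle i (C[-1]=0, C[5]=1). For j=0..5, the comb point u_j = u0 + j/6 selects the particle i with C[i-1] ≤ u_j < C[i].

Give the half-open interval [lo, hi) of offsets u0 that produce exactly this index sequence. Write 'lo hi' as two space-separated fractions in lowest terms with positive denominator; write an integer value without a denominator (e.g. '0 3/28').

C = [0, 9/32, 11/32, 7/16, 23/32, 1]
j=0 picked index 1: u0 ∈ [0, 9/32)
j=1 picked index 1: u0 ∈ [-1/6, 11/96)
j=2 picked index 3: u0 ∈ [1/96, 5/48)
j=3 picked index 4: u0 ∈ [-1/16, 7/32)
j=4 picked index 5: u0 ∈ [5/96, 1/3)
j=5 picked index 5: u0 ∈ [-11/96, 1/6)
intersection: [5/96, 5/48)

5/96 5/48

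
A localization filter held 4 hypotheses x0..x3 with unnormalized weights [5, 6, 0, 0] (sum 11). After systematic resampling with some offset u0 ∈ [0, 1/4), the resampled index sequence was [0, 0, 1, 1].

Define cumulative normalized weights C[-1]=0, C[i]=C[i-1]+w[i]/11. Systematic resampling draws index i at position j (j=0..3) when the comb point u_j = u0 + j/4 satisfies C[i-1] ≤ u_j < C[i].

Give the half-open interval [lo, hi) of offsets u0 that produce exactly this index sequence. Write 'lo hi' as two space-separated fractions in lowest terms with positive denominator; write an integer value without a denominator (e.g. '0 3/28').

C = [5/11, 1, 1, 1]
j=0 picked index 0: u0 ∈ [0, 5/11)
j=1 picked index 0: u0 ∈ [-1/4, 9/44)
j=2 picked index 1: u0 ∈ [-1/22, 1/2)
j=3 picked index 1: u0 ∈ [-13/44, 1/4)
intersection: [0, 9/44)

0 9/44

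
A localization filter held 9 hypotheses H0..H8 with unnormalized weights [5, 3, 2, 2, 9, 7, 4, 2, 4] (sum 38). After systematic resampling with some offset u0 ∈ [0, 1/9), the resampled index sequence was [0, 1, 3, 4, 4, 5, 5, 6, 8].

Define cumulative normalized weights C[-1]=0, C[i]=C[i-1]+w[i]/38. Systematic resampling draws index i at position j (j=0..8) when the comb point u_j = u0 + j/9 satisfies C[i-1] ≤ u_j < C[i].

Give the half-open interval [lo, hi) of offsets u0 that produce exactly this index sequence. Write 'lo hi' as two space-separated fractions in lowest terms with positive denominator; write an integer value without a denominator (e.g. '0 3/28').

C = [5/38, 4/19, 5/19, 6/19, 21/38, 14/19, 16/19, 17/19, 1]
j=0 picked index 0: u0 ∈ [0, 5/38)
j=1 picked index 1: u0 ∈ [7/342, 17/171)
j=2 picked index 3: u0 ∈ [7/171, 16/171)
j=3 picked index 4: u0 ∈ [-1/57, 25/114)
j=4 picked index 4: u0 ∈ [-22/171, 37/342)
j=5 picked index 5: u0 ∈ [-1/342, 31/171)
j=6 picked index 5: u0 ∈ [-13/114, 4/57)
j=7 picked index 6: u0 ∈ [-7/171, 11/171)
j=8 picked index 8: u0 ∈ [1/171, 1/9)
intersection: [7/171, 11/171)

7/171 11/171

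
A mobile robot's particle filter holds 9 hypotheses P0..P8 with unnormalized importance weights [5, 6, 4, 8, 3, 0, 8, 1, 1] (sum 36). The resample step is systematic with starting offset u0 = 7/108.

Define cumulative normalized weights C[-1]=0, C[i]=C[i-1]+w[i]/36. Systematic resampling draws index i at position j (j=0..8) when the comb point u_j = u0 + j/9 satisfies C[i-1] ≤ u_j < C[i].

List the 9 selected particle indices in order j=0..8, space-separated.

0 1 1 2 3 3 6 6 7

C = [5/36, 11/36, 5/12, 23/36, 13/18, 13/18, 17/18, 35/36, 1]
j=0: u_0=7/108 ∈ [0, 5/36) → index 0
j=1: u_1=19/108 ∈ [5/36, 11/36) → index 1
j=2: u_2=31/108 ∈ [5/36, 11/36) → index 1
j=3: u_3=43/108 ∈ [11/36, 5/12) → index 2
j=4: u_4=55/108 ∈ [5/12, 23/36) → index 3
j=5: u_5=67/108 ∈ [5/12, 23/36) → index 3
j=6: u_6=79/108 ∈ [13/18, 17/18) → index 6
j=7: u_7=91/108 ∈ [13/18, 17/18) → index 6
j=8: u_8=103/108 ∈ [17/18, 35/36) → index 7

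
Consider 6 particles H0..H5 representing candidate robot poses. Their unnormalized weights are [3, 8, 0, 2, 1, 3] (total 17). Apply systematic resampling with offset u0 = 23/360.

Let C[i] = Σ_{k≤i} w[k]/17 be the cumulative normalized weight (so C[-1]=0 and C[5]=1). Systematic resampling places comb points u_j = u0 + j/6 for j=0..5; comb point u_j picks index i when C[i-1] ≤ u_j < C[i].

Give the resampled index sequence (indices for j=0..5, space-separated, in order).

C = [3/17, 11/17, 11/17, 13/17, 14/17, 1]
j=0: u_0=23/360 ∈ [0, 3/17) → index 0
j=1: u_1=83/360 ∈ [3/17, 11/17) → index 1
j=2: u_2=143/360 ∈ [3/17, 11/17) → index 1
j=3: u_3=203/360 ∈ [3/17, 11/17) → index 1
j=4: u_4=263/360 ∈ [11/17, 13/17) → index 3
j=5: u_5=323/360 ∈ [14/17, 1) → index 5

0 1 1 1 3 5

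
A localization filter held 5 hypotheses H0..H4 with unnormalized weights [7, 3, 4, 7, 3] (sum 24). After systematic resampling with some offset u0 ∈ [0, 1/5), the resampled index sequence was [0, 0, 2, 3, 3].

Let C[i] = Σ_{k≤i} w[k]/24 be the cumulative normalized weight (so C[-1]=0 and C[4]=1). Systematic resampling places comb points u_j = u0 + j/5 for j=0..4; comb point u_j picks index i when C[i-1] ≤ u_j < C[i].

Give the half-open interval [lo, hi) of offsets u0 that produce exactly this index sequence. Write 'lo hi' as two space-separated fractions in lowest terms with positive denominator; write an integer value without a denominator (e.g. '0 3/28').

1/60 3/40

C = [7/24, 5/12, 7/12, 7/8, 1]
j=0 picked index 0: u0 ∈ [0, 7/24)
j=1 picked index 0: u0 ∈ [-1/5, 11/120)
j=2 picked index 2: u0 ∈ [1/60, 11/60)
j=3 picked index 3: u0 ∈ [-1/60, 11/40)
j=4 picked index 3: u0 ∈ [-13/60, 3/40)
intersection: [1/60, 3/40)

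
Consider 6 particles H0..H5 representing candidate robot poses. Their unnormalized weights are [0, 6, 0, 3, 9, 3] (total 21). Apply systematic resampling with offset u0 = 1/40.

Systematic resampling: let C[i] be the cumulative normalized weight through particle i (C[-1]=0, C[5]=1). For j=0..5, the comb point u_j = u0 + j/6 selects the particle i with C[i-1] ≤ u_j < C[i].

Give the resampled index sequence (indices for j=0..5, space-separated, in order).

1 1 3 4 4 5

C = [0, 2/7, 2/7, 3/7, 6/7, 1]
j=0: u_0=1/40 ∈ [0, 2/7) → index 1
j=1: u_1=23/120 ∈ [0, 2/7) → index 1
j=2: u_2=43/120 ∈ [2/7, 3/7) → index 3
j=3: u_3=21/40 ∈ [3/7, 6/7) → index 4
j=4: u_4=83/120 ∈ [3/7, 6/7) → index 4
j=5: u_5=103/120 ∈ [6/7, 1) → index 5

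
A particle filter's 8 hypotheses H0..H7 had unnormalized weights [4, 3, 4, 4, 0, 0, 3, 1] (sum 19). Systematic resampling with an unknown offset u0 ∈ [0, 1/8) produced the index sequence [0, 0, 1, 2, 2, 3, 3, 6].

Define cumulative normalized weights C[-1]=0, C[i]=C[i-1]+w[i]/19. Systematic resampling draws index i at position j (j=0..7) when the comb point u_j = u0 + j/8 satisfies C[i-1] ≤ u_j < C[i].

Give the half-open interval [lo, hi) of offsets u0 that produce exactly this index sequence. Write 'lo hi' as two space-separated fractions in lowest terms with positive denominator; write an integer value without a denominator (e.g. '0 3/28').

0 3/76

C = [4/19, 7/19, 11/19, 15/19, 15/19, 15/19, 18/19, 1]
j=0 picked index 0: u0 ∈ [0, 4/19)
j=1 picked index 0: u0 ∈ [-1/8, 13/152)
j=2 picked index 1: u0 ∈ [-3/76, 9/76)
j=3 picked index 2: u0 ∈ [-1/152, 31/152)
j=4 picked index 2: u0 ∈ [-5/38, 3/38)
j=5 picked index 3: u0 ∈ [-7/152, 25/152)
j=6 picked index 3: u0 ∈ [-13/76, 3/76)
j=7 picked index 6: u0 ∈ [-13/152, 11/152)
intersection: [0, 3/76)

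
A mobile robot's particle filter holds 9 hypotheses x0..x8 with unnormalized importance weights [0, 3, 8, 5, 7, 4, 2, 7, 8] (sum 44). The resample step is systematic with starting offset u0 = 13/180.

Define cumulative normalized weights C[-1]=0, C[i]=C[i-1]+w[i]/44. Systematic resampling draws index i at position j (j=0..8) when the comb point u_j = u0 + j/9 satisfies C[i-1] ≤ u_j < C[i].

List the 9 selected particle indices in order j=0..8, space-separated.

2 2 3 4 4 6 7 8 8

C = [0, 3/44, 1/4, 4/11, 23/44, 27/44, 29/44, 9/11, 1]
j=0: u_0=13/180 ∈ [3/44, 1/4) → index 2
j=1: u_1=11/60 ∈ [3/44, 1/4) → index 2
j=2: u_2=53/180 ∈ [1/4, 4/11) → index 3
j=3: u_3=73/180 ∈ [4/11, 23/44) → index 4
j=4: u_4=31/60 ∈ [4/11, 23/44) → index 4
j=5: u_5=113/180 ∈ [27/44, 29/44) → index 6
j=6: u_6=133/180 ∈ [29/44, 9/11) → index 7
j=7: u_7=17/20 ∈ [9/11, 1) → index 8
j=8: u_8=173/180 ∈ [9/11, 1) → index 8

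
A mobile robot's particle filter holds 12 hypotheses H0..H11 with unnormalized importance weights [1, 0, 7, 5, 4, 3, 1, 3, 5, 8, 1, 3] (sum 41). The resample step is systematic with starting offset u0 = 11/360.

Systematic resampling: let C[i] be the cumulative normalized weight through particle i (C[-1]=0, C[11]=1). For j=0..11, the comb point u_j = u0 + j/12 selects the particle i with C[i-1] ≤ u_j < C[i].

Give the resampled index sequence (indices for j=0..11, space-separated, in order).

2 2 3 3 4 5 7 8 8 9 9 11

C = [1/41, 1/41, 8/41, 13/41, 17/41, 20/41, 21/41, 24/41, 29/41, 37/41, 38/41, 1]
j=0: u_0=11/360 ∈ [1/41, 8/41) → index 2
j=1: u_1=41/360 ∈ [1/41, 8/41) → index 2
j=2: u_2=71/360 ∈ [8/41, 13/41) → index 3
j=3: u_3=101/360 ∈ [8/41, 13/41) → index 3
j=4: u_4=131/360 ∈ [13/41, 17/41) → index 4
j=5: u_5=161/360 ∈ [17/41, 20/41) → index 5
j=6: u_6=191/360 ∈ [21/41, 24/41) → index 7
j=7: u_7=221/360 ∈ [24/41, 29/41) → index 8
j=8: u_8=251/360 ∈ [24/41, 29/41) → index 8
j=9: u_9=281/360 ∈ [29/41, 37/41) → index 9
j=10: u_10=311/360 ∈ [29/41, 37/41) → index 9
j=11: u_11=341/360 ∈ [38/41, 1) → index 11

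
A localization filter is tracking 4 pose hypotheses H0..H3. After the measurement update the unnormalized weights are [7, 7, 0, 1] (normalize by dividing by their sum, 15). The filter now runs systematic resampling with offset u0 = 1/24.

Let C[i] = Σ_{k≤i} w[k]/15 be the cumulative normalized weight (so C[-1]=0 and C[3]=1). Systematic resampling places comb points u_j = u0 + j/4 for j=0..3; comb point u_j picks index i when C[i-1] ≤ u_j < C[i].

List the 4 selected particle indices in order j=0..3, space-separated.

0 0 1 1

C = [7/15, 14/15, 14/15, 1]
j=0: u_0=1/24 ∈ [0, 7/15) → index 0
j=1: u_1=7/24 ∈ [0, 7/15) → index 0
j=2: u_2=13/24 ∈ [7/15, 14/15) → index 1
j=3: u_3=19/24 ∈ [7/15, 14/15) → index 1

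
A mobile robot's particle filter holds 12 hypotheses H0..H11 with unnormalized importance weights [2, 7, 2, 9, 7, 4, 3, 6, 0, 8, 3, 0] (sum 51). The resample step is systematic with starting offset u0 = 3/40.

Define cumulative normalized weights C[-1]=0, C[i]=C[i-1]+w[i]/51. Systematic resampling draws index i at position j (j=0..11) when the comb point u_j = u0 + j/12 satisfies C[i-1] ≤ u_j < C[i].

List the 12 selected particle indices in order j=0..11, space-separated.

1 1 3 3 4 4 5 6 7 9 9 10

C = [2/51, 3/17, 11/51, 20/51, 9/17, 31/51, 2/3, 40/51, 40/51, 16/17, 1, 1]
j=0: u_0=3/40 ∈ [2/51, 3/17) → index 1
j=1: u_1=19/120 ∈ [2/51, 3/17) → index 1
j=2: u_2=29/120 ∈ [11/51, 20/51) → index 3
j=3: u_3=13/40 ∈ [11/51, 20/51) → index 3
j=4: u_4=49/120 ∈ [20/51, 9/17) → index 4
j=5: u_5=59/120 ∈ [20/51, 9/17) → index 4
j=6: u_6=23/40 ∈ [9/17, 31/51) → index 5
j=7: u_7=79/120 ∈ [31/51, 2/3) → index 6
j=8: u_8=89/120 ∈ [2/3, 40/51) → index 7
j=9: u_9=33/40 ∈ [40/51, 16/17) → index 9
j=10: u_10=109/120 ∈ [40/51, 16/17) → index 9
j=11: u_11=119/120 ∈ [16/17, 1) → index 10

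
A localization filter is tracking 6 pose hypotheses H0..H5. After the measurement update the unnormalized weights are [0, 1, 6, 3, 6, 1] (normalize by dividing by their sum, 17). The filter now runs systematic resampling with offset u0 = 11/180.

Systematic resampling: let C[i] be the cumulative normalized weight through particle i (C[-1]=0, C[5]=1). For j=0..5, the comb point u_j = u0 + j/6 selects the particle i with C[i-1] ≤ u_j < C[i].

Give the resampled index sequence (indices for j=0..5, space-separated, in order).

2 2 2 3 4 4

C = [0, 1/17, 7/17, 10/17, 16/17, 1]
j=0: u_0=11/180 ∈ [1/17, 7/17) → index 2
j=1: u_1=41/180 ∈ [1/17, 7/17) → index 2
j=2: u_2=71/180 ∈ [1/17, 7/17) → index 2
j=3: u_3=101/180 ∈ [7/17, 10/17) → index 3
j=4: u_4=131/180 ∈ [10/17, 16/17) → index 4
j=5: u_5=161/180 ∈ [10/17, 16/17) → index 4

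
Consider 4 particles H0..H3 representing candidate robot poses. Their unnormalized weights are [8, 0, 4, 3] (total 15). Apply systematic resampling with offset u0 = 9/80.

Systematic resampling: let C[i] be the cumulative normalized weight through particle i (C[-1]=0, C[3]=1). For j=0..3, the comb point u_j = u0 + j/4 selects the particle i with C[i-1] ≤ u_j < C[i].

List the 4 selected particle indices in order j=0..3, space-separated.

0 0 2 3

C = [8/15, 8/15, 4/5, 1]
j=0: u_0=9/80 ∈ [0, 8/15) → index 0
j=1: u_1=29/80 ∈ [0, 8/15) → index 0
j=2: u_2=49/80 ∈ [8/15, 4/5) → index 2
j=3: u_3=69/80 ∈ [4/5, 1) → index 3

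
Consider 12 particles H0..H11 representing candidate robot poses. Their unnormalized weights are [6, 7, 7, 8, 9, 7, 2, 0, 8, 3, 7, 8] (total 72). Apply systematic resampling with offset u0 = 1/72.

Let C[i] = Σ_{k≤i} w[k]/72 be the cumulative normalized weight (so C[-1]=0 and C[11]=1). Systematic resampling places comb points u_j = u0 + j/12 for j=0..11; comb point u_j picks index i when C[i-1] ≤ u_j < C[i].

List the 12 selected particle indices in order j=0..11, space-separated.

0 1 2 2 3 4 5 5 8 9 10 11

C = [1/12, 13/72, 5/18, 7/18, 37/72, 11/18, 23/36, 23/36, 3/4, 19/24, 8/9, 1]
j=0: u_0=1/72 ∈ [0, 1/12) → index 0
j=1: u_1=7/72 ∈ [1/12, 13/72) → index 1
j=2: u_2=13/72 ∈ [13/72, 5/18) → index 2
j=3: u_3=19/72 ∈ [13/72, 5/18) → index 2
j=4: u_4=25/72 ∈ [5/18, 7/18) → index 3
j=5: u_5=31/72 ∈ [7/18, 37/72) → index 4
j=6: u_6=37/72 ∈ [37/72, 11/18) → index 5
j=7: u_7=43/72 ∈ [37/72, 11/18) → index 5
j=8: u_8=49/72 ∈ [23/36, 3/4) → index 8
j=9: u_9=55/72 ∈ [3/4, 19/24) → index 9
j=10: u_10=61/72 ∈ [19/24, 8/9) → index 10
j=11: u_11=67/72 ∈ [8/9, 1) → index 11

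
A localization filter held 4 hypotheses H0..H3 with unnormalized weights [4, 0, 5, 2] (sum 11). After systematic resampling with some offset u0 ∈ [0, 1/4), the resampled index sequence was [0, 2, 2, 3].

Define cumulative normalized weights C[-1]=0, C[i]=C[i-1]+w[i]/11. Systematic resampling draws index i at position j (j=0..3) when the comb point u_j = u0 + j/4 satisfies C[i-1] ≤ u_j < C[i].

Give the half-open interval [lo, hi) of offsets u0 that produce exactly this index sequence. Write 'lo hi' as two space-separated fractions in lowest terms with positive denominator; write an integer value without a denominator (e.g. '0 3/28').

C = [4/11, 4/11, 9/11, 1]
j=0 picked index 0: u0 ∈ [0, 4/11)
j=1 picked index 2: u0 ∈ [5/44, 25/44)
j=2 picked index 2: u0 ∈ [-3/22, 7/22)
j=3 picked index 3: u0 ∈ [3/44, 1/4)
intersection: [5/44, 1/4)

5/44 1/4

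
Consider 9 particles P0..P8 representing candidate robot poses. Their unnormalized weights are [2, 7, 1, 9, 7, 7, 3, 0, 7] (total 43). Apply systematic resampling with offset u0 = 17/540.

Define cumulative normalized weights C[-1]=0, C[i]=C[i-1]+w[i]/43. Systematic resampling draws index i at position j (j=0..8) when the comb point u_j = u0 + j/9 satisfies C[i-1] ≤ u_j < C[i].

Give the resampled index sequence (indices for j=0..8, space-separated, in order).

C = [2/43, 9/43, 10/43, 19/43, 26/43, 33/43, 36/43, 36/43, 1]
j=0: u_0=17/540 ∈ [0, 2/43) → index 0
j=1: u_1=77/540 ∈ [2/43, 9/43) → index 1
j=2: u_2=137/540 ∈ [10/43, 19/43) → index 3
j=3: u_3=197/540 ∈ [10/43, 19/43) → index 3
j=4: u_4=257/540 ∈ [19/43, 26/43) → index 4
j=5: u_5=317/540 ∈ [19/43, 26/43) → index 4
j=6: u_6=377/540 ∈ [26/43, 33/43) → index 5
j=7: u_7=437/540 ∈ [33/43, 36/43) → index 6
j=8: u_8=497/540 ∈ [36/43, 1) → index 8

0 1 3 3 4 4 5 6 8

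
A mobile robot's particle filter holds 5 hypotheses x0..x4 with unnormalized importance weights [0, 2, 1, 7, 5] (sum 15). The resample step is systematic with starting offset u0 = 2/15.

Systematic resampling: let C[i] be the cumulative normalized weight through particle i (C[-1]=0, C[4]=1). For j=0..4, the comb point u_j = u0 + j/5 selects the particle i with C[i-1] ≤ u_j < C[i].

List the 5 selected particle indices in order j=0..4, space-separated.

2 3 3 4 4

C = [0, 2/15, 1/5, 2/3, 1]
j=0: u_0=2/15 ∈ [2/15, 1/5) → index 2
j=1: u_1=1/3 ∈ [1/5, 2/3) → index 3
j=2: u_2=8/15 ∈ [1/5, 2/3) → index 3
j=3: u_3=11/15 ∈ [2/3, 1) → index 4
j=4: u_4=14/15 ∈ [2/3, 1) → index 4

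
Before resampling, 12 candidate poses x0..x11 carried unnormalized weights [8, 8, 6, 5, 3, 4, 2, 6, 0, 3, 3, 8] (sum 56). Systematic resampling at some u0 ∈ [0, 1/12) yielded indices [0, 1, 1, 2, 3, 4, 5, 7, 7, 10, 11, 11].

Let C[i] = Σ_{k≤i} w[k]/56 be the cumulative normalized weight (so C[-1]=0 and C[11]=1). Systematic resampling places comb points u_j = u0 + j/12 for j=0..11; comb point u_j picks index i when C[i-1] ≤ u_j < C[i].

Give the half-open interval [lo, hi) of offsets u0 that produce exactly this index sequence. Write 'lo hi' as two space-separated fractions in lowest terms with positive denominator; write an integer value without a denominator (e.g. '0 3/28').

C = [1/7, 2/7, 11/28, 27/56, 15/28, 17/28, 9/14, 3/4, 3/4, 45/56, 6/7, 1]
j=0 picked index 0: u0 ∈ [0, 1/7)
j=1 picked index 1: u0 ∈ [5/84, 17/84)
j=2 picked index 1: u0 ∈ [-1/42, 5/42)
j=3 picked index 2: u0 ∈ [1/28, 1/7)
j=4 picked index 3: u0 ∈ [5/84, 25/168)
j=5 picked index 4: u0 ∈ [11/168, 5/42)
j=6 picked index 5: u0 ∈ [1/28, 3/28)
j=7 picked index 7: u0 ∈ [5/84, 1/6)
j=8 picked index 7: u0 ∈ [-1/42, 1/12)
j=9 picked index 10: u0 ∈ [3/56, 3/28)
j=10 picked index 11: u0 ∈ [1/42, 1/6)
j=11 picked index 11: u0 ∈ [-5/84, 1/12)
intersection: [11/168, 1/12)

11/168 1/12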